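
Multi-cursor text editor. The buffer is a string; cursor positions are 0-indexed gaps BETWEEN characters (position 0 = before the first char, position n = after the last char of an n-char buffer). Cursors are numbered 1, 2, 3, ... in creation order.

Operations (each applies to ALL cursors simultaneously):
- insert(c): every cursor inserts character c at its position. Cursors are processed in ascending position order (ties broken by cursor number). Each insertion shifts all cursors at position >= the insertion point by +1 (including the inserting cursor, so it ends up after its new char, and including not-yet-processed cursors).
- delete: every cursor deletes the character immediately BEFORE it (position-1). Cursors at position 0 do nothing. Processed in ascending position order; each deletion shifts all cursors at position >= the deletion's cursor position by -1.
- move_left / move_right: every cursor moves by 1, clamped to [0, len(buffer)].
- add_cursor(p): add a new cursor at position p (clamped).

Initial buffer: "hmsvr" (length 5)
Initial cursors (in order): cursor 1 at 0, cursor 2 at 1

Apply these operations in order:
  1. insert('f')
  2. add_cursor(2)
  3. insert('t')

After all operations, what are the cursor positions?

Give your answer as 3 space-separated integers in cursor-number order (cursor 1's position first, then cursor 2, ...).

After op 1 (insert('f')): buffer="fhfmsvr" (len 7), cursors c1@1 c2@3, authorship 1.2....
After op 2 (add_cursor(2)): buffer="fhfmsvr" (len 7), cursors c1@1 c3@2 c2@3, authorship 1.2....
After op 3 (insert('t')): buffer="fthtftmsvr" (len 10), cursors c1@2 c3@4 c2@6, authorship 11.322....

Answer: 2 6 4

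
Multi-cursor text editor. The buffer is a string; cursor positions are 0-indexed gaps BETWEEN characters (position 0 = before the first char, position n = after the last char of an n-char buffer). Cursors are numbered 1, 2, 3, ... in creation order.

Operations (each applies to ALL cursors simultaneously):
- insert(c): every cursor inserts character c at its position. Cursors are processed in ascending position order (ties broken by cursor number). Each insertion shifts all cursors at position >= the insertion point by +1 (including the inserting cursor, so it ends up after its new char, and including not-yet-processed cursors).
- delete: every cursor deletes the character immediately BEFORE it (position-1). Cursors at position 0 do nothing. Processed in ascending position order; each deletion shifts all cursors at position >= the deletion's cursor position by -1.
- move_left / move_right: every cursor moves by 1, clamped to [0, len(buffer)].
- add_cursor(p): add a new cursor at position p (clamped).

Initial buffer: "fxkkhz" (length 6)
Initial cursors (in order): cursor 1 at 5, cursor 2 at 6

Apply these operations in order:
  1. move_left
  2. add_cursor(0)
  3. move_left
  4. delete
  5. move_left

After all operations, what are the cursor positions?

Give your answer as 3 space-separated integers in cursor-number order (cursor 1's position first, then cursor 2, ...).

After op 1 (move_left): buffer="fxkkhz" (len 6), cursors c1@4 c2@5, authorship ......
After op 2 (add_cursor(0)): buffer="fxkkhz" (len 6), cursors c3@0 c1@4 c2@5, authorship ......
After op 3 (move_left): buffer="fxkkhz" (len 6), cursors c3@0 c1@3 c2@4, authorship ......
After op 4 (delete): buffer="fxhz" (len 4), cursors c3@0 c1@2 c2@2, authorship ....
After op 5 (move_left): buffer="fxhz" (len 4), cursors c3@0 c1@1 c2@1, authorship ....

Answer: 1 1 0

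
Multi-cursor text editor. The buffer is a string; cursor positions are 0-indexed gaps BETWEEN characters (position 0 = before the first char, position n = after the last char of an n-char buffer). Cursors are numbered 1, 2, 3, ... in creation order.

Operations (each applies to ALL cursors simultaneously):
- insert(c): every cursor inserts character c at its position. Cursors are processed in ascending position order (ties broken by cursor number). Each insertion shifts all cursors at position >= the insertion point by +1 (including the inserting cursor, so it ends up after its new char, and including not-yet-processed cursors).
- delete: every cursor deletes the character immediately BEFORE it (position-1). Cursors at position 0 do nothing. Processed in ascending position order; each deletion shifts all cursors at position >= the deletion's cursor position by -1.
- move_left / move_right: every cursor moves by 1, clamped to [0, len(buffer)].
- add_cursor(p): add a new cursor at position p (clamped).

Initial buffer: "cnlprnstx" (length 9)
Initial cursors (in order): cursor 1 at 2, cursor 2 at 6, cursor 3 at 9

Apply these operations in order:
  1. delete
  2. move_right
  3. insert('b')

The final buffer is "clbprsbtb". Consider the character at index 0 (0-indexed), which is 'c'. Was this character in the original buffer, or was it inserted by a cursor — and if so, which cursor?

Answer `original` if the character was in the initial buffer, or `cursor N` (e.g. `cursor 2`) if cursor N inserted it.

Answer: original

Derivation:
After op 1 (delete): buffer="clprst" (len 6), cursors c1@1 c2@4 c3@6, authorship ......
After op 2 (move_right): buffer="clprst" (len 6), cursors c1@2 c2@5 c3@6, authorship ......
After op 3 (insert('b')): buffer="clbprsbtb" (len 9), cursors c1@3 c2@7 c3@9, authorship ..1...2.3
Authorship (.=original, N=cursor N): . . 1 . . . 2 . 3
Index 0: author = original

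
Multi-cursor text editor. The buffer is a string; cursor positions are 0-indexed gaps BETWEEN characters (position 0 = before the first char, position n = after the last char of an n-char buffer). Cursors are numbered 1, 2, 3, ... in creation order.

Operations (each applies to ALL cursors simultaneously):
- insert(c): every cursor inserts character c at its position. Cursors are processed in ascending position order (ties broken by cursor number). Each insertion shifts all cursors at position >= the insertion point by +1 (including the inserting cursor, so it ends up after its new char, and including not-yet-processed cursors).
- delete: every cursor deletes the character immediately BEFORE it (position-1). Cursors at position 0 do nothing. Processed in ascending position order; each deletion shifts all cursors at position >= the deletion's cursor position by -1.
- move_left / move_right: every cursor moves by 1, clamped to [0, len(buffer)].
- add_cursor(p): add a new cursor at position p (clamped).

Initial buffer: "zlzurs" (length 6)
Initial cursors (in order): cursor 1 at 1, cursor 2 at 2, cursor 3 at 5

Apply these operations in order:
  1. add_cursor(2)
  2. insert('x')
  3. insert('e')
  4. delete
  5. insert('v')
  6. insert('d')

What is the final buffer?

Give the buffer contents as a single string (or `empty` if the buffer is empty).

Answer: zxvdlxxvvddzurxvds

Derivation:
After op 1 (add_cursor(2)): buffer="zlzurs" (len 6), cursors c1@1 c2@2 c4@2 c3@5, authorship ......
After op 2 (insert('x')): buffer="zxlxxzurxs" (len 10), cursors c1@2 c2@5 c4@5 c3@9, authorship .1.24...3.
After op 3 (insert('e')): buffer="zxelxxeezurxes" (len 14), cursors c1@3 c2@8 c4@8 c3@13, authorship .11.2424...33.
After op 4 (delete): buffer="zxlxxzurxs" (len 10), cursors c1@2 c2@5 c4@5 c3@9, authorship .1.24...3.
After op 5 (insert('v')): buffer="zxvlxxvvzurxvs" (len 14), cursors c1@3 c2@8 c4@8 c3@13, authorship .11.2424...33.
After op 6 (insert('d')): buffer="zxvdlxxvvddzurxvds" (len 18), cursors c1@4 c2@11 c4@11 c3@17, authorship .111.242424...333.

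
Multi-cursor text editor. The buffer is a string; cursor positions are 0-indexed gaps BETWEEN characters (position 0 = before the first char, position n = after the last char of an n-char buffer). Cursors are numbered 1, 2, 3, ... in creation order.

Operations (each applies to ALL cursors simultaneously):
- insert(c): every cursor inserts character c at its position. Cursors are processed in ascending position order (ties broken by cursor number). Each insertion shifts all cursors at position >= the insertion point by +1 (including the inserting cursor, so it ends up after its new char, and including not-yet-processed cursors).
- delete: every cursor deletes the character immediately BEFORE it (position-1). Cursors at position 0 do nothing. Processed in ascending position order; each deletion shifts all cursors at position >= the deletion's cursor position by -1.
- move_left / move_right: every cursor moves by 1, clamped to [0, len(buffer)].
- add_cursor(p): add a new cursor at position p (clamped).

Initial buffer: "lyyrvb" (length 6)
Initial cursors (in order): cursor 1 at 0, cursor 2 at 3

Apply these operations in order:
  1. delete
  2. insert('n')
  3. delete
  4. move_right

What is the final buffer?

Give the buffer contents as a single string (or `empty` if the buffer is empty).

After op 1 (delete): buffer="lyrvb" (len 5), cursors c1@0 c2@2, authorship .....
After op 2 (insert('n')): buffer="nlynrvb" (len 7), cursors c1@1 c2@4, authorship 1..2...
After op 3 (delete): buffer="lyrvb" (len 5), cursors c1@0 c2@2, authorship .....
After op 4 (move_right): buffer="lyrvb" (len 5), cursors c1@1 c2@3, authorship .....

Answer: lyrvb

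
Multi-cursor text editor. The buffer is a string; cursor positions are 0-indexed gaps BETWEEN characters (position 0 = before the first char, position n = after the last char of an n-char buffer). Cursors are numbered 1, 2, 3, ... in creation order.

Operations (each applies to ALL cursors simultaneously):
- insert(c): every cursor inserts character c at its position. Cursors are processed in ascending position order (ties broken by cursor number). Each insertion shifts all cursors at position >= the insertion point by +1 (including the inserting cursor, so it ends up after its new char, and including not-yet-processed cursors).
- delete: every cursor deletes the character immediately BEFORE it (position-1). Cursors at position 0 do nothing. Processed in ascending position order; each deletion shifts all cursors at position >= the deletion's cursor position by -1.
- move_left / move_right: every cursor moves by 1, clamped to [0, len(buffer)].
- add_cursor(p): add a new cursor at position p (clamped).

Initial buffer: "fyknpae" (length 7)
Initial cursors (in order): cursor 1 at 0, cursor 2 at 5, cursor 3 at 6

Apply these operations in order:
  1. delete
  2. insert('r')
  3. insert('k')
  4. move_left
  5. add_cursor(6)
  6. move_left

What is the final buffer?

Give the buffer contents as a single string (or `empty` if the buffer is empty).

Answer: rkfyknrrkke

Derivation:
After op 1 (delete): buffer="fykne" (len 5), cursors c1@0 c2@4 c3@4, authorship .....
After op 2 (insert('r')): buffer="rfyknrre" (len 8), cursors c1@1 c2@7 c3@7, authorship 1....23.
After op 3 (insert('k')): buffer="rkfyknrrkke" (len 11), cursors c1@2 c2@10 c3@10, authorship 11....2323.
After op 4 (move_left): buffer="rkfyknrrkke" (len 11), cursors c1@1 c2@9 c3@9, authorship 11....2323.
After op 5 (add_cursor(6)): buffer="rkfyknrrkke" (len 11), cursors c1@1 c4@6 c2@9 c3@9, authorship 11....2323.
After op 6 (move_left): buffer="rkfyknrrkke" (len 11), cursors c1@0 c4@5 c2@8 c3@8, authorship 11....2323.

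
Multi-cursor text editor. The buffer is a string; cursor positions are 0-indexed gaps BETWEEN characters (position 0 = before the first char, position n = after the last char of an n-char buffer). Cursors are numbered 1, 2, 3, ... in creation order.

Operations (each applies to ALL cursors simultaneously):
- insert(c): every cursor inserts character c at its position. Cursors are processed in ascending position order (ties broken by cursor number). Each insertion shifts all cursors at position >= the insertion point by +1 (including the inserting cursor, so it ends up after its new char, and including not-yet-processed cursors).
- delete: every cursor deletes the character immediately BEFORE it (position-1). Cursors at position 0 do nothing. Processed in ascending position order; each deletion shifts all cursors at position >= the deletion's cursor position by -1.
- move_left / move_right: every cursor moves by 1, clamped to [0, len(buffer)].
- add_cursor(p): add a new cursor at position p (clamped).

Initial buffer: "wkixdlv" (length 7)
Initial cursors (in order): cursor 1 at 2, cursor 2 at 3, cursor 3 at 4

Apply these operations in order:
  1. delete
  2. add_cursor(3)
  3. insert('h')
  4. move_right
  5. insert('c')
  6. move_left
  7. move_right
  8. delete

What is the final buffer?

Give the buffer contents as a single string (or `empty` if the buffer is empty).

After op 1 (delete): buffer="wdlv" (len 4), cursors c1@1 c2@1 c3@1, authorship ....
After op 2 (add_cursor(3)): buffer="wdlv" (len 4), cursors c1@1 c2@1 c3@1 c4@3, authorship ....
After op 3 (insert('h')): buffer="whhhdlhv" (len 8), cursors c1@4 c2@4 c3@4 c4@7, authorship .123..4.
After op 4 (move_right): buffer="whhhdlhv" (len 8), cursors c1@5 c2@5 c3@5 c4@8, authorship .123..4.
After op 5 (insert('c')): buffer="whhhdccclhvc" (len 12), cursors c1@8 c2@8 c3@8 c4@12, authorship .123.123.4.4
After op 6 (move_left): buffer="whhhdccclhvc" (len 12), cursors c1@7 c2@7 c3@7 c4@11, authorship .123.123.4.4
After op 7 (move_right): buffer="whhhdccclhvc" (len 12), cursors c1@8 c2@8 c3@8 c4@12, authorship .123.123.4.4
After op 8 (delete): buffer="whhhdlhv" (len 8), cursors c1@5 c2@5 c3@5 c4@8, authorship .123..4.

Answer: whhhdlhv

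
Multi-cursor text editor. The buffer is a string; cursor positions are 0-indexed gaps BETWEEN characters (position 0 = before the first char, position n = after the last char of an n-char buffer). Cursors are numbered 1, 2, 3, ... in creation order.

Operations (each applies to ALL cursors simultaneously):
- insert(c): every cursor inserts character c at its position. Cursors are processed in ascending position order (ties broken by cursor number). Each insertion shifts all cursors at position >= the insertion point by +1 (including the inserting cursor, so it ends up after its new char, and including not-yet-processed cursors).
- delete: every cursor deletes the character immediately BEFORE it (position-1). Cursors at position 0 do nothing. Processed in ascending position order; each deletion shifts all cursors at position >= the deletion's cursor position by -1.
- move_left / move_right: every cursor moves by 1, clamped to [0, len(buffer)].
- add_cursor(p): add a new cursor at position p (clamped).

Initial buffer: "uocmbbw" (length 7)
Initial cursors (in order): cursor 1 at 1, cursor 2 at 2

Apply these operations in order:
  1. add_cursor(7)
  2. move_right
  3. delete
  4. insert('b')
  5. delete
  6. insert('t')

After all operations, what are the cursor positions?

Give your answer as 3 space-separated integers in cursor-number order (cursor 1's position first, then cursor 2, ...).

Answer: 3 3 7

Derivation:
After op 1 (add_cursor(7)): buffer="uocmbbw" (len 7), cursors c1@1 c2@2 c3@7, authorship .......
After op 2 (move_right): buffer="uocmbbw" (len 7), cursors c1@2 c2@3 c3@7, authorship .......
After op 3 (delete): buffer="umbb" (len 4), cursors c1@1 c2@1 c3@4, authorship ....
After op 4 (insert('b')): buffer="ubbmbbb" (len 7), cursors c1@3 c2@3 c3@7, authorship .12...3
After op 5 (delete): buffer="umbb" (len 4), cursors c1@1 c2@1 c3@4, authorship ....
After op 6 (insert('t')): buffer="uttmbbt" (len 7), cursors c1@3 c2@3 c3@7, authorship .12...3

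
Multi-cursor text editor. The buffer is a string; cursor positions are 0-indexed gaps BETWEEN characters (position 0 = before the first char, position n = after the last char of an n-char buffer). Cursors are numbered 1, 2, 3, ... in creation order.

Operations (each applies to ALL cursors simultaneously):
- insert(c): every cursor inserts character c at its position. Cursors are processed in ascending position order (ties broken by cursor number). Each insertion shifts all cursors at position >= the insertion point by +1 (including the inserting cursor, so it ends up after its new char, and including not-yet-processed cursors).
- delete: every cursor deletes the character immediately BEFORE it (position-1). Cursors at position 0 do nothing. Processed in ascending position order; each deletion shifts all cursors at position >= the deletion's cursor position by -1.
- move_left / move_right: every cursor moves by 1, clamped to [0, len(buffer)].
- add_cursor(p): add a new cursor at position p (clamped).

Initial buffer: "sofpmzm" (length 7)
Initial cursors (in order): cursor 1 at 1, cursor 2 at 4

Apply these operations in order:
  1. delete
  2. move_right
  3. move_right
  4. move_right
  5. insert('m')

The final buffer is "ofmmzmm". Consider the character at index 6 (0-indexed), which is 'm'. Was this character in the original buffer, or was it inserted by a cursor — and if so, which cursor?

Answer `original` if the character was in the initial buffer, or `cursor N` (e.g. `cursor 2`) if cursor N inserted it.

After op 1 (delete): buffer="ofmzm" (len 5), cursors c1@0 c2@2, authorship .....
After op 2 (move_right): buffer="ofmzm" (len 5), cursors c1@1 c2@3, authorship .....
After op 3 (move_right): buffer="ofmzm" (len 5), cursors c1@2 c2@4, authorship .....
After op 4 (move_right): buffer="ofmzm" (len 5), cursors c1@3 c2@5, authorship .....
After op 5 (insert('m')): buffer="ofmmzmm" (len 7), cursors c1@4 c2@7, authorship ...1..2
Authorship (.=original, N=cursor N): . . . 1 . . 2
Index 6: author = 2

Answer: cursor 2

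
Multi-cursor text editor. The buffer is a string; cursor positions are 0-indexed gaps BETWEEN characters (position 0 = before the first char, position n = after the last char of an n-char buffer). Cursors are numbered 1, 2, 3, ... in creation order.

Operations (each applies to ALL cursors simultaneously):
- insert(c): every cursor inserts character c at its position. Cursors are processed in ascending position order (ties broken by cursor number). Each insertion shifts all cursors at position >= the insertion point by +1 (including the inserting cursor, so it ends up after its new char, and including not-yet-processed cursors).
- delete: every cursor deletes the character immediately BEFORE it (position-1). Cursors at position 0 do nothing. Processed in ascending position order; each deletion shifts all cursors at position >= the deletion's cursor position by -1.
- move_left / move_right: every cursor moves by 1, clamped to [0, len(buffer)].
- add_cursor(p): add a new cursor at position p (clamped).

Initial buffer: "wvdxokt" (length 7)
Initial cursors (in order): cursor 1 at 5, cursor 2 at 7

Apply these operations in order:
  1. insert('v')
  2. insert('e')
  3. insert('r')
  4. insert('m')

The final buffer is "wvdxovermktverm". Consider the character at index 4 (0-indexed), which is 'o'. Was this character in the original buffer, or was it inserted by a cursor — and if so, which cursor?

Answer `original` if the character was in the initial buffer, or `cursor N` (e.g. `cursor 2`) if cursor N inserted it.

Answer: original

Derivation:
After op 1 (insert('v')): buffer="wvdxovktv" (len 9), cursors c1@6 c2@9, authorship .....1..2
After op 2 (insert('e')): buffer="wvdxovektve" (len 11), cursors c1@7 c2@11, authorship .....11..22
After op 3 (insert('r')): buffer="wvdxoverktver" (len 13), cursors c1@8 c2@13, authorship .....111..222
After op 4 (insert('m')): buffer="wvdxovermktverm" (len 15), cursors c1@9 c2@15, authorship .....1111..2222
Authorship (.=original, N=cursor N): . . . . . 1 1 1 1 . . 2 2 2 2
Index 4: author = original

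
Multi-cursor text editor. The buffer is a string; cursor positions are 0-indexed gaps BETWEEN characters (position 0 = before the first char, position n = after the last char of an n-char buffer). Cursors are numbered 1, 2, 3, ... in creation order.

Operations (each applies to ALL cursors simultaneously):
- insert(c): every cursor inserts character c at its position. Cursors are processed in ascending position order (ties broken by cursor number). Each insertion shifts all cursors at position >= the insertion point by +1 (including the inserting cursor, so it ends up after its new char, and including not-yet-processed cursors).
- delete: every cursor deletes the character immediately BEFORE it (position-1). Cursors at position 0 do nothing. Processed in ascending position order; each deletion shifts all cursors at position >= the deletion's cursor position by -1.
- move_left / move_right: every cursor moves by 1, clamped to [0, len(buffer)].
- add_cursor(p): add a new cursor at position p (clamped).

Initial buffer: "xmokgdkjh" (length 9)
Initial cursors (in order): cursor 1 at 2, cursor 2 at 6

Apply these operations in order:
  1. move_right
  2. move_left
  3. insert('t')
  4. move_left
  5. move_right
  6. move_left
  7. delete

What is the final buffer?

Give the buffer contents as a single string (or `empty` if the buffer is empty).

Answer: xtokgtkjh

Derivation:
After op 1 (move_right): buffer="xmokgdkjh" (len 9), cursors c1@3 c2@7, authorship .........
After op 2 (move_left): buffer="xmokgdkjh" (len 9), cursors c1@2 c2@6, authorship .........
After op 3 (insert('t')): buffer="xmtokgdtkjh" (len 11), cursors c1@3 c2@8, authorship ..1....2...
After op 4 (move_left): buffer="xmtokgdtkjh" (len 11), cursors c1@2 c2@7, authorship ..1....2...
After op 5 (move_right): buffer="xmtokgdtkjh" (len 11), cursors c1@3 c2@8, authorship ..1....2...
After op 6 (move_left): buffer="xmtokgdtkjh" (len 11), cursors c1@2 c2@7, authorship ..1....2...
After op 7 (delete): buffer="xtokgtkjh" (len 9), cursors c1@1 c2@5, authorship .1...2...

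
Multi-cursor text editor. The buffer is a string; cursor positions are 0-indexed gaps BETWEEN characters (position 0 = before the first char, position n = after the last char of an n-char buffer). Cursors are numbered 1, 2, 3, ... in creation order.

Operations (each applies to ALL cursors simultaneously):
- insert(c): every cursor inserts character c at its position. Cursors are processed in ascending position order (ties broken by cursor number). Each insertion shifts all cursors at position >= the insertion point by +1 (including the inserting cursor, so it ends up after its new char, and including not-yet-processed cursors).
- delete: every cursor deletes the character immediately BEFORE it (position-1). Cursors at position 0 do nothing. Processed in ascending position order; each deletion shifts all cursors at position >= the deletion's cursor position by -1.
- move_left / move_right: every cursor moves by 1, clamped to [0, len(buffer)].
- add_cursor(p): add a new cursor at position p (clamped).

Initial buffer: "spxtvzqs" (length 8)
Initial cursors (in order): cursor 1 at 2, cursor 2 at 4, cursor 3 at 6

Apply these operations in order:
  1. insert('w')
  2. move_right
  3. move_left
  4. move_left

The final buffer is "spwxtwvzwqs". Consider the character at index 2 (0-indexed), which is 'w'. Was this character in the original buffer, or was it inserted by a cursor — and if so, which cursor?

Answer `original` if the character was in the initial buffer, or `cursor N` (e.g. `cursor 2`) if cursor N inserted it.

After op 1 (insert('w')): buffer="spwxtwvzwqs" (len 11), cursors c1@3 c2@6 c3@9, authorship ..1..2..3..
After op 2 (move_right): buffer="spwxtwvzwqs" (len 11), cursors c1@4 c2@7 c3@10, authorship ..1..2..3..
After op 3 (move_left): buffer="spwxtwvzwqs" (len 11), cursors c1@3 c2@6 c3@9, authorship ..1..2..3..
After op 4 (move_left): buffer="spwxtwvzwqs" (len 11), cursors c1@2 c2@5 c3@8, authorship ..1..2..3..
Authorship (.=original, N=cursor N): . . 1 . . 2 . . 3 . .
Index 2: author = 1

Answer: cursor 1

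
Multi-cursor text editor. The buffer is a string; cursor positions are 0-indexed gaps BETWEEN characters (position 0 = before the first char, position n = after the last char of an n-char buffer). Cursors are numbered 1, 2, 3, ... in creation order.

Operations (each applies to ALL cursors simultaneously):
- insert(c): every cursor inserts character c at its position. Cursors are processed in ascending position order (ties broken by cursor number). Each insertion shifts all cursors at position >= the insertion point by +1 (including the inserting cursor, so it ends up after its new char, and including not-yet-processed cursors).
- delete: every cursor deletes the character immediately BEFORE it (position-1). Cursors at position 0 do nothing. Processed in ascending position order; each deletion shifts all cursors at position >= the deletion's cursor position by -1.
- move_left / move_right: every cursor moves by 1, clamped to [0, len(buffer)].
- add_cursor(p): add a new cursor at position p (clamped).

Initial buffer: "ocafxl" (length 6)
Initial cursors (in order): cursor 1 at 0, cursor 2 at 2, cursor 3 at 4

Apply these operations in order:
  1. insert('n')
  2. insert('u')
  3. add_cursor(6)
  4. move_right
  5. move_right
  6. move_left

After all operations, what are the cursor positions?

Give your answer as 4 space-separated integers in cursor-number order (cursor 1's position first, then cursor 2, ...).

Answer: 3 7 11 7

Derivation:
After op 1 (insert('n')): buffer="nocnafnxl" (len 9), cursors c1@1 c2@4 c3@7, authorship 1..2..3..
After op 2 (insert('u')): buffer="nuocnuafnuxl" (len 12), cursors c1@2 c2@6 c3@10, authorship 11..22..33..
After op 3 (add_cursor(6)): buffer="nuocnuafnuxl" (len 12), cursors c1@2 c2@6 c4@6 c3@10, authorship 11..22..33..
After op 4 (move_right): buffer="nuocnuafnuxl" (len 12), cursors c1@3 c2@7 c4@7 c3@11, authorship 11..22..33..
After op 5 (move_right): buffer="nuocnuafnuxl" (len 12), cursors c1@4 c2@8 c4@8 c3@12, authorship 11..22..33..
After op 6 (move_left): buffer="nuocnuafnuxl" (len 12), cursors c1@3 c2@7 c4@7 c3@11, authorship 11..22..33..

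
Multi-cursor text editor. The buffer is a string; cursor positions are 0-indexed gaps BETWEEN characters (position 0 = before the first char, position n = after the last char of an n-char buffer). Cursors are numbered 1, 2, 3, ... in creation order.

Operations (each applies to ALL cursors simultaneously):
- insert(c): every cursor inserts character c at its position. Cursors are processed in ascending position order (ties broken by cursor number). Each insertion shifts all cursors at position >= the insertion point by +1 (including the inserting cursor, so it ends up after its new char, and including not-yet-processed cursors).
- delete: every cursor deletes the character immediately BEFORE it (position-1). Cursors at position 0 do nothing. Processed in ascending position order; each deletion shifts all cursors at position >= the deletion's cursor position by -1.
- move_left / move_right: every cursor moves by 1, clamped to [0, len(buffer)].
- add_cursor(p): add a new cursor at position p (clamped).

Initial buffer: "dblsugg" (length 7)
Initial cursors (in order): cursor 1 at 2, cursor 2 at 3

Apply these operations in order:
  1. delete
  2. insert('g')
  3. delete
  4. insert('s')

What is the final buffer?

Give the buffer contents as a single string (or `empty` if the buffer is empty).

After op 1 (delete): buffer="dsugg" (len 5), cursors c1@1 c2@1, authorship .....
After op 2 (insert('g')): buffer="dggsugg" (len 7), cursors c1@3 c2@3, authorship .12....
After op 3 (delete): buffer="dsugg" (len 5), cursors c1@1 c2@1, authorship .....
After op 4 (insert('s')): buffer="dsssugg" (len 7), cursors c1@3 c2@3, authorship .12....

Answer: dsssugg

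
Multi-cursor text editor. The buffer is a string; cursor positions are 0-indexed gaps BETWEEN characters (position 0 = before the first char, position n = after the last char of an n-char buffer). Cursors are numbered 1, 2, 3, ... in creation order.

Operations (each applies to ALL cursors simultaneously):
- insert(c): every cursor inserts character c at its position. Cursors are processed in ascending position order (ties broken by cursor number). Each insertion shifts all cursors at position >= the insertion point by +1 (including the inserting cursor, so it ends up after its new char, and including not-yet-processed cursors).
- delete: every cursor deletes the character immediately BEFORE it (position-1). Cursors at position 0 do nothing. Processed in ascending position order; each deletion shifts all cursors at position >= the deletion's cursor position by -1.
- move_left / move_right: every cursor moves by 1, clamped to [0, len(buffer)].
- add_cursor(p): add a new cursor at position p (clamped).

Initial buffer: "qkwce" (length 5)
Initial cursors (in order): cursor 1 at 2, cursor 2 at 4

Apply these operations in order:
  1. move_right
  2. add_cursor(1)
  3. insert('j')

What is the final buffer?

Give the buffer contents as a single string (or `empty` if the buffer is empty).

After op 1 (move_right): buffer="qkwce" (len 5), cursors c1@3 c2@5, authorship .....
After op 2 (add_cursor(1)): buffer="qkwce" (len 5), cursors c3@1 c1@3 c2@5, authorship .....
After op 3 (insert('j')): buffer="qjkwjcej" (len 8), cursors c3@2 c1@5 c2@8, authorship .3..1..2

Answer: qjkwjcej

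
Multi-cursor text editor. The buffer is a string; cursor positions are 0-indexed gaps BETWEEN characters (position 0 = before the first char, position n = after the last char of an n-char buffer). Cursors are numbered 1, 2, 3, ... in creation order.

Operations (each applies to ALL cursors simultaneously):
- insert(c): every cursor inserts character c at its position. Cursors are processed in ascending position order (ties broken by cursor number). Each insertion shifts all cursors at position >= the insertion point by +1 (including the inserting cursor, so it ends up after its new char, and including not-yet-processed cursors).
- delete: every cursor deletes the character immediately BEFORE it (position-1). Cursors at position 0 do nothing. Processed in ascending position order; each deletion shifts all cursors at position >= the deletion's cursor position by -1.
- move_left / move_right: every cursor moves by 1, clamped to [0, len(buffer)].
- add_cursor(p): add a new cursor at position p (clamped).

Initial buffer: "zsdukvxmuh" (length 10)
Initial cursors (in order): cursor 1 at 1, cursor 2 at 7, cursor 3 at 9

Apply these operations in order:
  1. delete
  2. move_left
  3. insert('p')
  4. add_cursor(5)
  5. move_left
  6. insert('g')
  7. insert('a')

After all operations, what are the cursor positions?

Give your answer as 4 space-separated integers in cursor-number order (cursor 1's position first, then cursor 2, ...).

Answer: 2 11 15 8

Derivation:
After op 1 (delete): buffer="sdukvmh" (len 7), cursors c1@0 c2@5 c3@6, authorship .......
After op 2 (move_left): buffer="sdukvmh" (len 7), cursors c1@0 c2@4 c3@5, authorship .......
After op 3 (insert('p')): buffer="psdukpvpmh" (len 10), cursors c1@1 c2@6 c3@8, authorship 1....2.3..
After op 4 (add_cursor(5)): buffer="psdukpvpmh" (len 10), cursors c1@1 c4@5 c2@6 c3@8, authorship 1....2.3..
After op 5 (move_left): buffer="psdukpvpmh" (len 10), cursors c1@0 c4@4 c2@5 c3@7, authorship 1....2.3..
After op 6 (insert('g')): buffer="gpsdugkgpvgpmh" (len 14), cursors c1@1 c4@6 c2@8 c3@11, authorship 11...4.22.33..
After op 7 (insert('a')): buffer="gapsdugakgapvgapmh" (len 18), cursors c1@2 c4@8 c2@11 c3@15, authorship 111...44.222.333..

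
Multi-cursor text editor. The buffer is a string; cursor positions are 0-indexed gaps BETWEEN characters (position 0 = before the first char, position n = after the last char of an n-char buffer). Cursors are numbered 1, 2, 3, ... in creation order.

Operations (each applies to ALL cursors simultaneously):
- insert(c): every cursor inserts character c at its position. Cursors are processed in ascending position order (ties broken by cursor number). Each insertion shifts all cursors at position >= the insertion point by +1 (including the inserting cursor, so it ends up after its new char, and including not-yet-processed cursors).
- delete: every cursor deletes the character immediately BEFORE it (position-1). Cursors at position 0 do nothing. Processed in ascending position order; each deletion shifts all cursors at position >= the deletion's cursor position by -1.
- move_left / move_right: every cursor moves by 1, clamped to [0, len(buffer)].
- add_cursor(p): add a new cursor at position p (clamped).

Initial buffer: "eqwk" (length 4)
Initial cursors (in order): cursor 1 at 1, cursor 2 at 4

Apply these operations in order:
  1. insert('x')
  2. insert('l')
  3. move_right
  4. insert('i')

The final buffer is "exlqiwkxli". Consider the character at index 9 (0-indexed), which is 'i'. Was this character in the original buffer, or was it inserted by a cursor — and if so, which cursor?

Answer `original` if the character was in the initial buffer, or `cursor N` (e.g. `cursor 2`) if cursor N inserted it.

After op 1 (insert('x')): buffer="exqwkx" (len 6), cursors c1@2 c2@6, authorship .1...2
After op 2 (insert('l')): buffer="exlqwkxl" (len 8), cursors c1@3 c2@8, authorship .11...22
After op 3 (move_right): buffer="exlqwkxl" (len 8), cursors c1@4 c2@8, authorship .11...22
After op 4 (insert('i')): buffer="exlqiwkxli" (len 10), cursors c1@5 c2@10, authorship .11.1..222
Authorship (.=original, N=cursor N): . 1 1 . 1 . . 2 2 2
Index 9: author = 2

Answer: cursor 2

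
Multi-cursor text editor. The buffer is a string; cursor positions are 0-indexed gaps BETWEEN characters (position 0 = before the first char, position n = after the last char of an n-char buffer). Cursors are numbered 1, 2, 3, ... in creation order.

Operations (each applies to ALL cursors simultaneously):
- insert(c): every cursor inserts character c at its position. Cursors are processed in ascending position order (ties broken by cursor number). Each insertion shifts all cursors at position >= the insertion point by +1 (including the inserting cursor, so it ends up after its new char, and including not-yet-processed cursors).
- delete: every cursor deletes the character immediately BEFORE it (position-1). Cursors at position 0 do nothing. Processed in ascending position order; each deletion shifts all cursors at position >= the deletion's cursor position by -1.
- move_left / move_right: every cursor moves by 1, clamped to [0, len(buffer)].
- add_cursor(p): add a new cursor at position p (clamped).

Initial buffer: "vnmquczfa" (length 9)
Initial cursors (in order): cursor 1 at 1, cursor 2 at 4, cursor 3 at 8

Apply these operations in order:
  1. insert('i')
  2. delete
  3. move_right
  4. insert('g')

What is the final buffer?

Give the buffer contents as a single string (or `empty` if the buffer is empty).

Answer: vngmqugczfag

Derivation:
After op 1 (insert('i')): buffer="vinmqiuczfia" (len 12), cursors c1@2 c2@6 c3@11, authorship .1...2....3.
After op 2 (delete): buffer="vnmquczfa" (len 9), cursors c1@1 c2@4 c3@8, authorship .........
After op 3 (move_right): buffer="vnmquczfa" (len 9), cursors c1@2 c2@5 c3@9, authorship .........
After op 4 (insert('g')): buffer="vngmqugczfag" (len 12), cursors c1@3 c2@7 c3@12, authorship ..1...2....3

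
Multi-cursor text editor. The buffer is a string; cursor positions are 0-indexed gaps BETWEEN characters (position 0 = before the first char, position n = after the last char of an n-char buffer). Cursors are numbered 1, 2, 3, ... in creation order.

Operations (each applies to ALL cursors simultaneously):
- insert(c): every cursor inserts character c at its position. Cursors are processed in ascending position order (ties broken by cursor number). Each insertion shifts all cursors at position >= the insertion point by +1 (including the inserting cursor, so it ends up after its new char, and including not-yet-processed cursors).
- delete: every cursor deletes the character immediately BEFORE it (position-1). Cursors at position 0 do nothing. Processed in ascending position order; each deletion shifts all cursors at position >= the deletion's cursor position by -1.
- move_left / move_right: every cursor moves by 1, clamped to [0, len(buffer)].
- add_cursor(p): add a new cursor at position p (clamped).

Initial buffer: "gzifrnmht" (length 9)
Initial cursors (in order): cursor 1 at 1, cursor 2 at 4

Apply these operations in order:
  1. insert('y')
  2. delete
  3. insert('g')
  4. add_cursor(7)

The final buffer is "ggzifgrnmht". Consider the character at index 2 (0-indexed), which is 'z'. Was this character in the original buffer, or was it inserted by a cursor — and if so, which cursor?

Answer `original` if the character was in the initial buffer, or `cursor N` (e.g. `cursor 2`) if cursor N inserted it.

Answer: original

Derivation:
After op 1 (insert('y')): buffer="gyzifyrnmht" (len 11), cursors c1@2 c2@6, authorship .1...2.....
After op 2 (delete): buffer="gzifrnmht" (len 9), cursors c1@1 c2@4, authorship .........
After op 3 (insert('g')): buffer="ggzifgrnmht" (len 11), cursors c1@2 c2@6, authorship .1...2.....
After op 4 (add_cursor(7)): buffer="ggzifgrnmht" (len 11), cursors c1@2 c2@6 c3@7, authorship .1...2.....
Authorship (.=original, N=cursor N): . 1 . . . 2 . . . . .
Index 2: author = original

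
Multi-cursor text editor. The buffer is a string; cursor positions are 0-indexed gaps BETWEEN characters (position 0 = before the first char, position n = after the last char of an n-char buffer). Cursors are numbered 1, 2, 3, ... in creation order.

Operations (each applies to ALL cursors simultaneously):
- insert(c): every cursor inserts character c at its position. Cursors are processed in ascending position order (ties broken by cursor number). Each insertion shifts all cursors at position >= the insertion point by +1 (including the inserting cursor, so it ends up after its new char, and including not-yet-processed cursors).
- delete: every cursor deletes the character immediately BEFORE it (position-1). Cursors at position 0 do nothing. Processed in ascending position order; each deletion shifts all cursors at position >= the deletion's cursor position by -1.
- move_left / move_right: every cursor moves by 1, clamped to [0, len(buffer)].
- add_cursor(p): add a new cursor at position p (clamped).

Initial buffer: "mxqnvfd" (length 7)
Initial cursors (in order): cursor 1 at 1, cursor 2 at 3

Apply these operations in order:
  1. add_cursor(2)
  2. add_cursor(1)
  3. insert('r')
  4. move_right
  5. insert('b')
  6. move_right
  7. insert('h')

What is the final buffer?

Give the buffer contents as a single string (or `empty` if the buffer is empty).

Answer: mrrxbbrhhqbrhnbvhfd

Derivation:
After op 1 (add_cursor(2)): buffer="mxqnvfd" (len 7), cursors c1@1 c3@2 c2@3, authorship .......
After op 2 (add_cursor(1)): buffer="mxqnvfd" (len 7), cursors c1@1 c4@1 c3@2 c2@3, authorship .......
After op 3 (insert('r')): buffer="mrrxrqrnvfd" (len 11), cursors c1@3 c4@3 c3@5 c2@7, authorship .14.3.2....
After op 4 (move_right): buffer="mrrxrqrnvfd" (len 11), cursors c1@4 c4@4 c3@6 c2@8, authorship .14.3.2....
After op 5 (insert('b')): buffer="mrrxbbrqbrnbvfd" (len 15), cursors c1@6 c4@6 c3@9 c2@12, authorship .14.143.32.2...
After op 6 (move_right): buffer="mrrxbbrqbrnbvfd" (len 15), cursors c1@7 c4@7 c3@10 c2@13, authorship .14.143.32.2...
After op 7 (insert('h')): buffer="mrrxbbrhhqbrhnbvhfd" (len 19), cursors c1@9 c4@9 c3@13 c2@17, authorship .14.14314.323.2.2..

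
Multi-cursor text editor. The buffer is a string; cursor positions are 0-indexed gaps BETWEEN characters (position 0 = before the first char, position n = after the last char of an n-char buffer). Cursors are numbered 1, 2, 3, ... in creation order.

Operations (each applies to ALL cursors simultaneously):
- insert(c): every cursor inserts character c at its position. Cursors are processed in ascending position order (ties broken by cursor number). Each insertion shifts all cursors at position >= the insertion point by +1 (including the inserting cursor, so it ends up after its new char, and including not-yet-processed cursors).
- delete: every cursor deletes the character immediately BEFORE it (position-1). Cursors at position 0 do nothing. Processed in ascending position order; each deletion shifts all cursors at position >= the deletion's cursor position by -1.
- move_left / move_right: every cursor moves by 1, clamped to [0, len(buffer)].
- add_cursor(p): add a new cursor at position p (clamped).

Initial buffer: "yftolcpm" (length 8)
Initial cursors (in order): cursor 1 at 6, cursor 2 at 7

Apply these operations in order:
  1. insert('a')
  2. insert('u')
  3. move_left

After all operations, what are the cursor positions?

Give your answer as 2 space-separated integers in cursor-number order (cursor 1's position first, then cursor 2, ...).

After op 1 (insert('a')): buffer="yftolcapam" (len 10), cursors c1@7 c2@9, authorship ......1.2.
After op 2 (insert('u')): buffer="yftolcaupaum" (len 12), cursors c1@8 c2@11, authorship ......11.22.
After op 3 (move_left): buffer="yftolcaupaum" (len 12), cursors c1@7 c2@10, authorship ......11.22.

Answer: 7 10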